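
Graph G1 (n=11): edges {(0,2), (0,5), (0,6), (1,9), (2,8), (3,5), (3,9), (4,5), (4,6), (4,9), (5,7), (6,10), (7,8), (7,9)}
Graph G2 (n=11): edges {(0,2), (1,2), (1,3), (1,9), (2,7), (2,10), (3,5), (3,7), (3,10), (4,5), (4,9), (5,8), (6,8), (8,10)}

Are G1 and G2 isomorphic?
Yes, isomorphic

The graphs are isomorphic.
One valid mapping φ: V(G1) → V(G2): 0→5, 1→0, 2→4, 3→7, 4→10, 5→3, 6→8, 7→1, 8→9, 9→2, 10→6

Verify φ preserves adjacency — for each edge of G1, its image is an edge of G2:
  (0,2) → (φ(0),φ(2)) = (4,5) ∈ E(G2) ✓
  (0,5) → (φ(0),φ(5)) = (3,5) ∈ E(G2) ✓
  (0,6) → (φ(0),φ(6)) = (5,8) ∈ E(G2) ✓
  (1,9) → (φ(1),φ(9)) = (0,2) ∈ E(G2) ✓
  (2,8) → (φ(2),φ(8)) = (4,9) ∈ E(G2) ✓
  (3,5) → (φ(3),φ(5)) = (3,7) ∈ E(G2) ✓
  (3,9) → (φ(3),φ(9)) = (2,7) ∈ E(G2) ✓
  (4,5) → (φ(4),φ(5)) = (3,10) ∈ E(G2) ✓
  (4,6) → (φ(4),φ(6)) = (8,10) ∈ E(G2) ✓
  (4,9) → (φ(4),φ(9)) = (2,10) ∈ E(G2) ✓
  (5,7) → (φ(5),φ(7)) = (1,3) ∈ E(G2) ✓
  (6,10) → (φ(6),φ(10)) = (6,8) ∈ E(G2) ✓
  (7,8) → (φ(7),φ(8)) = (1,9) ∈ E(G2) ✓
  (7,9) → (φ(7),φ(9)) = (1,2) ∈ E(G2) ✓
All 14 edges of G1 map to edges of G2, and |E(G1)| = |E(G2)| = 14, so φ is a bijection on edges as well as vertices. Hence G1 ≅ G2.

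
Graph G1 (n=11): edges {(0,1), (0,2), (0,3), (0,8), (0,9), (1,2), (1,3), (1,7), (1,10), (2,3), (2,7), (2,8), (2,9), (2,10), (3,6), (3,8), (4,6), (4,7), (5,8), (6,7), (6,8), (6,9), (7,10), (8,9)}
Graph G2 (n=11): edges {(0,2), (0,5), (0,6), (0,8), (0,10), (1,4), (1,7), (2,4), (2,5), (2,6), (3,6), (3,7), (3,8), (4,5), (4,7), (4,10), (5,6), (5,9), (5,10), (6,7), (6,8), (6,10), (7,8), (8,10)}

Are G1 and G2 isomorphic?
Yes, isomorphic

The graphs are isomorphic.
One valid mapping φ: V(G1) → V(G2): 0→0, 1→8, 2→6, 3→10, 4→1, 5→9, 6→4, 7→7, 8→5, 9→2, 10→3

Verify φ preserves adjacency — for each edge of G1, its image is an edge of G2:
  (0,1) → (φ(0),φ(1)) = (0,8) ∈ E(G2) ✓
  (0,2) → (φ(0),φ(2)) = (0,6) ∈ E(G2) ✓
  (0,3) → (φ(0),φ(3)) = (0,10) ∈ E(G2) ✓
  (0,8) → (φ(0),φ(8)) = (0,5) ∈ E(G2) ✓
  (0,9) → (φ(0),φ(9)) = (0,2) ∈ E(G2) ✓
  (1,2) → (φ(1),φ(2)) = (6,8) ∈ E(G2) ✓
  (1,3) → (φ(1),φ(3)) = (8,10) ∈ E(G2) ✓
  (1,7) → (φ(1),φ(7)) = (7,8) ∈ E(G2) ✓
  (1,10) → (φ(1),φ(10)) = (3,8) ∈ E(G2) ✓
  (2,3) → (φ(2),φ(3)) = (6,10) ∈ E(G2) ✓
  (2,7) → (φ(2),φ(7)) = (6,7) ∈ E(G2) ✓
  (2,8) → (φ(2),φ(8)) = (5,6) ∈ E(G2) ✓
  (2,9) → (φ(2),φ(9)) = (2,6) ∈ E(G2) ✓
  (2,10) → (φ(2),φ(10)) = (3,6) ∈ E(G2) ✓
  (3,6) → (φ(3),φ(6)) = (4,10) ∈ E(G2) ✓
  (3,8) → (φ(3),φ(8)) = (5,10) ∈ E(G2) ✓
  (4,6) → (φ(4),φ(6)) = (1,4) ∈ E(G2) ✓
  (4,7) → (φ(4),φ(7)) = (1,7) ∈ E(G2) ✓
  (5,8) → (φ(5),φ(8)) = (5,9) ∈ E(G2) ✓
  (6,7) → (φ(6),φ(7)) = (4,7) ∈ E(G2) ✓
  (6,8) → (φ(6),φ(8)) = (4,5) ∈ E(G2) ✓
  (6,9) → (φ(6),φ(9)) = (2,4) ∈ E(G2) ✓
  (7,10) → (φ(7),φ(10)) = (3,7) ∈ E(G2) ✓
  (8,9) → (φ(8),φ(9)) = (2,5) ∈ E(G2) ✓
All 24 edges of G1 map to edges of G2, and |E(G1)| = |E(G2)| = 24, so φ is a bijection on edges as well as vertices. Hence G1 ≅ G2.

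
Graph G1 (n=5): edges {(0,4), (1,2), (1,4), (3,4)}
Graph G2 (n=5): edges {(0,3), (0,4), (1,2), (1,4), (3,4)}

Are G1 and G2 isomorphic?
No, not isomorphic

The graphs are NOT isomorphic.

Counting edges: G1 has 4 edge(s); G2 has 5 edge(s).
Edge count is an isomorphism invariant (a bijection on vertices induces a bijection on edges), so differing edge counts rule out isomorphism.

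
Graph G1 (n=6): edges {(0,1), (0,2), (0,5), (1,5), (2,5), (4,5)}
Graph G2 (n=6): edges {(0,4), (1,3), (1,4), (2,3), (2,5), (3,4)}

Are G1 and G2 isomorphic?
No, not isomorphic

The graphs are NOT isomorphic.

Connected components of G1: 2 component(s) with vertex sets [[3], [0, 1, 2, 4, 5]], sizes [1, 5].
Connected components of G2: 1 component(s) with vertex sets [[0, 1, 2, 3, 4, 5]], sizes [6].
The number of connected components (and the multiset of component sizes) is an isomorphism invariant — an isomorphism maps each component of G1 bijectively onto a component of G2. Since G1 has 2 component(s) and G2 has 1, they cannot be isomorphic.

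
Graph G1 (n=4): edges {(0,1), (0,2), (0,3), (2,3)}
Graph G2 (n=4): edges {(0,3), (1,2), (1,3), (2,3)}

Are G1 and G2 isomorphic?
Yes, isomorphic

The graphs are isomorphic.
One valid mapping φ: V(G1) → V(G2): 0→3, 1→0, 2→1, 3→2

Verify φ preserves adjacency — for each edge of G1, its image is an edge of G2:
  (0,1) → (φ(0),φ(1)) = (0,3) ∈ E(G2) ✓
  (0,2) → (φ(0),φ(2)) = (1,3) ∈ E(G2) ✓
  (0,3) → (φ(0),φ(3)) = (2,3) ∈ E(G2) ✓
  (2,3) → (φ(2),φ(3)) = (1,2) ∈ E(G2) ✓
All 4 edges of G1 map to edges of G2, and |E(G1)| = |E(G2)| = 4, so φ is a bijection on edges as well as vertices. Hence G1 ≅ G2.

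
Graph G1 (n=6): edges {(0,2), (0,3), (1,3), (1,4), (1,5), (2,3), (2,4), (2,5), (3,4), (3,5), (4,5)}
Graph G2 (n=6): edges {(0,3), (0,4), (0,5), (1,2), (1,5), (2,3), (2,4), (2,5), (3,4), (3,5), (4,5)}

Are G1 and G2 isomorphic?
Yes, isomorphic

The graphs are isomorphic.
One valid mapping φ: V(G1) → V(G2): 0→1, 1→0, 2→2, 3→5, 4→4, 5→3

Verify φ preserves adjacency — for each edge of G1, its image is an edge of G2:
  (0,2) → (φ(0),φ(2)) = (1,2) ∈ E(G2) ✓
  (0,3) → (φ(0),φ(3)) = (1,5) ∈ E(G2) ✓
  (1,3) → (φ(1),φ(3)) = (0,5) ∈ E(G2) ✓
  (1,4) → (φ(1),φ(4)) = (0,4) ∈ E(G2) ✓
  (1,5) → (φ(1),φ(5)) = (0,3) ∈ E(G2) ✓
  (2,3) → (φ(2),φ(3)) = (2,5) ∈ E(G2) ✓
  (2,4) → (φ(2),φ(4)) = (2,4) ∈ E(G2) ✓
  (2,5) → (φ(2),φ(5)) = (2,3) ∈ E(G2) ✓
  (3,4) → (φ(3),φ(4)) = (4,5) ∈ E(G2) ✓
  (3,5) → (φ(3),φ(5)) = (3,5) ∈ E(G2) ✓
  (4,5) → (φ(4),φ(5)) = (3,4) ∈ E(G2) ✓
All 11 edges of G1 map to edges of G2, and |E(G1)| = |E(G2)| = 11, so φ is a bijection on edges as well as vertices. Hence G1 ≅ G2.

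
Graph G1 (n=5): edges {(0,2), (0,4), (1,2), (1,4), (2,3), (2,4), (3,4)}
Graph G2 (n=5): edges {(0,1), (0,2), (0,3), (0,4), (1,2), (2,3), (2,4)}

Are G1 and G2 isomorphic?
Yes, isomorphic

The graphs are isomorphic.
One valid mapping φ: V(G1) → V(G2): 0→1, 1→4, 2→2, 3→3, 4→0

Verify φ preserves adjacency — for each edge of G1, its image is an edge of G2:
  (0,2) → (φ(0),φ(2)) = (1,2) ∈ E(G2) ✓
  (0,4) → (φ(0),φ(4)) = (0,1) ∈ E(G2) ✓
  (1,2) → (φ(1),φ(2)) = (2,4) ∈ E(G2) ✓
  (1,4) → (φ(1),φ(4)) = (0,4) ∈ E(G2) ✓
  (2,3) → (φ(2),φ(3)) = (2,3) ∈ E(G2) ✓
  (2,4) → (φ(2),φ(4)) = (0,2) ∈ E(G2) ✓
  (3,4) → (φ(3),φ(4)) = (0,3) ∈ E(G2) ✓
All 7 edges of G1 map to edges of G2, and |E(G1)| = |E(G2)| = 7, so φ is a bijection on edges as well as vertices. Hence G1 ≅ G2.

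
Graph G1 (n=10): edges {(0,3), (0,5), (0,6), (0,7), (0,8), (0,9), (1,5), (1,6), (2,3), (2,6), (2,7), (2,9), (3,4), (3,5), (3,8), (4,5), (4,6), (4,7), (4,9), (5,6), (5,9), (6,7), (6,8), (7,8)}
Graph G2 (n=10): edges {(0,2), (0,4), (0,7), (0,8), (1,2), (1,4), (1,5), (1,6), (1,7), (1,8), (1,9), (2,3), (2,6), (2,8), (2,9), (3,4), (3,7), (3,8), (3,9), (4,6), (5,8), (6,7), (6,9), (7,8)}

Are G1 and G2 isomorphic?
Yes, isomorphic

The graphs are isomorphic.
One valid mapping φ: V(G1) → V(G2): 0→2, 1→5, 2→4, 3→3, 4→7, 5→8, 6→1, 7→6, 8→9, 9→0

Verify φ preserves adjacency — for each edge of G1, its image is an edge of G2:
  (0,3) → (φ(0),φ(3)) = (2,3) ∈ E(G2) ✓
  (0,5) → (φ(0),φ(5)) = (2,8) ∈ E(G2) ✓
  (0,6) → (φ(0),φ(6)) = (1,2) ∈ E(G2) ✓
  (0,7) → (φ(0),φ(7)) = (2,6) ∈ E(G2) ✓
  (0,8) → (φ(0),φ(8)) = (2,9) ∈ E(G2) ✓
  (0,9) → (φ(0),φ(9)) = (0,2) ∈ E(G2) ✓
  (1,5) → (φ(1),φ(5)) = (5,8) ∈ E(G2) ✓
  (1,6) → (φ(1),φ(6)) = (1,5) ∈ E(G2) ✓
  (2,3) → (φ(2),φ(3)) = (3,4) ∈ E(G2) ✓
  (2,6) → (φ(2),φ(6)) = (1,4) ∈ E(G2) ✓
  (2,7) → (φ(2),φ(7)) = (4,6) ∈ E(G2) ✓
  (2,9) → (φ(2),φ(9)) = (0,4) ∈ E(G2) ✓
  (3,4) → (φ(3),φ(4)) = (3,7) ∈ E(G2) ✓
  (3,5) → (φ(3),φ(5)) = (3,8) ∈ E(G2) ✓
  (3,8) → (φ(3),φ(8)) = (3,9) ∈ E(G2) ✓
  (4,5) → (φ(4),φ(5)) = (7,8) ∈ E(G2) ✓
  (4,6) → (φ(4),φ(6)) = (1,7) ∈ E(G2) ✓
  (4,7) → (φ(4),φ(7)) = (6,7) ∈ E(G2) ✓
  (4,9) → (φ(4),φ(9)) = (0,7) ∈ E(G2) ✓
  (5,6) → (φ(5),φ(6)) = (1,8) ∈ E(G2) ✓
  (5,9) → (φ(5),φ(9)) = (0,8) ∈ E(G2) ✓
  (6,7) → (φ(6),φ(7)) = (1,6) ∈ E(G2) ✓
  (6,8) → (φ(6),φ(8)) = (1,9) ∈ E(G2) ✓
  (7,8) → (φ(7),φ(8)) = (6,9) ∈ E(G2) ✓
All 24 edges of G1 map to edges of G2, and |E(G1)| = |E(G2)| = 24, so φ is a bijection on edges as well as vertices. Hence G1 ≅ G2.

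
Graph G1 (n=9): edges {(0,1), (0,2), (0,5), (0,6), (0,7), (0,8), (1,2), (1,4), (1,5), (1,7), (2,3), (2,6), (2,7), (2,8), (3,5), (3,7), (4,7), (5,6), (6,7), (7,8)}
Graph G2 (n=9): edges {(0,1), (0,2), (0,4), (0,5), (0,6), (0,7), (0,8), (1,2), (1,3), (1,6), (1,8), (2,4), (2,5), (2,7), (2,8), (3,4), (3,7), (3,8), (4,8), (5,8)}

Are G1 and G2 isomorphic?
Yes, isomorphic

The graphs are isomorphic.
One valid mapping φ: V(G1) → V(G2): 0→8, 1→1, 2→2, 3→7, 4→6, 5→3, 6→4, 7→0, 8→5

Verify φ preserves adjacency — for each edge of G1, its image is an edge of G2:
  (0,1) → (φ(0),φ(1)) = (1,8) ∈ E(G2) ✓
  (0,2) → (φ(0),φ(2)) = (2,8) ∈ E(G2) ✓
  (0,5) → (φ(0),φ(5)) = (3,8) ∈ E(G2) ✓
  (0,6) → (φ(0),φ(6)) = (4,8) ∈ E(G2) ✓
  (0,7) → (φ(0),φ(7)) = (0,8) ∈ E(G2) ✓
  (0,8) → (φ(0),φ(8)) = (5,8) ∈ E(G2) ✓
  (1,2) → (φ(1),φ(2)) = (1,2) ∈ E(G2) ✓
  (1,4) → (φ(1),φ(4)) = (1,6) ∈ E(G2) ✓
  (1,5) → (φ(1),φ(5)) = (1,3) ∈ E(G2) ✓
  (1,7) → (φ(1),φ(7)) = (0,1) ∈ E(G2) ✓
  (2,3) → (φ(2),φ(3)) = (2,7) ∈ E(G2) ✓
  (2,6) → (φ(2),φ(6)) = (2,4) ∈ E(G2) ✓
  (2,7) → (φ(2),φ(7)) = (0,2) ∈ E(G2) ✓
  (2,8) → (φ(2),φ(8)) = (2,5) ∈ E(G2) ✓
  (3,5) → (φ(3),φ(5)) = (3,7) ∈ E(G2) ✓
  (3,7) → (φ(3),φ(7)) = (0,7) ∈ E(G2) ✓
  (4,7) → (φ(4),φ(7)) = (0,6) ∈ E(G2) ✓
  (5,6) → (φ(5),φ(6)) = (3,4) ∈ E(G2) ✓
  (6,7) → (φ(6),φ(7)) = (0,4) ∈ E(G2) ✓
  (7,8) → (φ(7),φ(8)) = (0,5) ∈ E(G2) ✓
All 20 edges of G1 map to edges of G2, and |E(G1)| = |E(G2)| = 20, so φ is a bijection on edges as well as vertices. Hence G1 ≅ G2.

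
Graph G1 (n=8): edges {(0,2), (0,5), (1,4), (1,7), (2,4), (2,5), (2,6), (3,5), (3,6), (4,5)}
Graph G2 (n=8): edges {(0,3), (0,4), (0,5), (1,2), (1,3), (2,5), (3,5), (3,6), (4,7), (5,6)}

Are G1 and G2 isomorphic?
Yes, isomorphic

The graphs are isomorphic.
One valid mapping φ: V(G1) → V(G2): 0→6, 1→4, 2→3, 3→2, 4→0, 5→5, 6→1, 7→7

Verify φ preserves adjacency — for each edge of G1, its image is an edge of G2:
  (0,2) → (φ(0),φ(2)) = (3,6) ∈ E(G2) ✓
  (0,5) → (φ(0),φ(5)) = (5,6) ∈ E(G2) ✓
  (1,4) → (φ(1),φ(4)) = (0,4) ∈ E(G2) ✓
  (1,7) → (φ(1),φ(7)) = (4,7) ∈ E(G2) ✓
  (2,4) → (φ(2),φ(4)) = (0,3) ∈ E(G2) ✓
  (2,5) → (φ(2),φ(5)) = (3,5) ∈ E(G2) ✓
  (2,6) → (φ(2),φ(6)) = (1,3) ∈ E(G2) ✓
  (3,5) → (φ(3),φ(5)) = (2,5) ∈ E(G2) ✓
  (3,6) → (φ(3),φ(6)) = (1,2) ∈ E(G2) ✓
  (4,5) → (φ(4),φ(5)) = (0,5) ∈ E(G2) ✓
All 10 edges of G1 map to edges of G2, and |E(G1)| = |E(G2)| = 10, so φ is a bijection on edges as well as vertices. Hence G1 ≅ G2.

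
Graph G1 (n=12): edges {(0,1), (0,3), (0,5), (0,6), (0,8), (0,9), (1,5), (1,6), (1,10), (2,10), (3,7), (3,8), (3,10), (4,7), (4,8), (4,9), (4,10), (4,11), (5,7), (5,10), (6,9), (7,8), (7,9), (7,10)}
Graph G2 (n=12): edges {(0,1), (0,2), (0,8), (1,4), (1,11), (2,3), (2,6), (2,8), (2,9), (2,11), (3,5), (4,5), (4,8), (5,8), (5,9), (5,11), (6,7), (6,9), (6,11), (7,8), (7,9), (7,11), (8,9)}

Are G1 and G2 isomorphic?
No, not isomorphic

The graphs are NOT isomorphic.

Degrees in G1: deg(0)=6, deg(1)=4, deg(2)=1, deg(3)=4, deg(4)=5, deg(5)=4, deg(6)=3, deg(7)=6, deg(8)=4, deg(9)=4, deg(10)=6, deg(11)=1.
Sorted degree sequence of G1: [6, 6, 6, 5, 4, 4, 4, 4, 4, 3, 1, 1].
Degrees in G2: deg(0)=3, deg(1)=3, deg(2)=6, deg(3)=2, deg(4)=3, deg(5)=5, deg(6)=4, deg(7)=4, deg(8)=6, deg(9)=5, deg(10)=0, deg(11)=5.
Sorted degree sequence of G2: [6, 6, 5, 5, 5, 4, 4, 3, 3, 3, 2, 0].
The (sorted) degree sequence is an isomorphism invariant, so since G1 and G2 have different degree sequences they cannot be isomorphic.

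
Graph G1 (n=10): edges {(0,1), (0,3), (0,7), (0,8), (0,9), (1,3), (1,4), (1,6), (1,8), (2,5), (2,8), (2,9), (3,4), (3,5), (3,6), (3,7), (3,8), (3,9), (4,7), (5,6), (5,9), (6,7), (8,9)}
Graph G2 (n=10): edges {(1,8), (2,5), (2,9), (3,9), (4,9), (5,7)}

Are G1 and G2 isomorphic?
No, not isomorphic

The graphs are NOT isomorphic.

Connected components of G1: 1 component(s) with vertex sets [[0, 1, 2, 3, 4, 5, 6, 7, 8, 9]], sizes [10].
Connected components of G2: 4 component(s) with vertex sets [[0], [6], [1, 8], [2, 3, 4, 5, 7, 9]], sizes [1, 1, 2, 6].
The number of connected components (and the multiset of component sizes) is an isomorphism invariant — an isomorphism maps each component of G1 bijectively onto a component of G2. Since G1 has 1 component(s) and G2 has 4, they cannot be isomorphic.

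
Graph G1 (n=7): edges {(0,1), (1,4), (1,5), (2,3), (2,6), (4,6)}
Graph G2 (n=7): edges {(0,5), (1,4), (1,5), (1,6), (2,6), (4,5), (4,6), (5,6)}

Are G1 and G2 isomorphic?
No, not isomorphic

The graphs are NOT isomorphic.

Degrees in G1: deg(0)=1, deg(1)=3, deg(2)=2, deg(3)=1, deg(4)=2, deg(5)=1, deg(6)=2.
Sorted degree sequence of G1: [3, 2, 2, 2, 1, 1, 1].
Degrees in G2: deg(0)=1, deg(1)=3, deg(2)=1, deg(3)=0, deg(4)=3, deg(5)=4, deg(6)=4.
Sorted degree sequence of G2: [4, 4, 3, 3, 1, 1, 0].
The (sorted) degree sequence is an isomorphism invariant, so since G1 and G2 have different degree sequences they cannot be isomorphic.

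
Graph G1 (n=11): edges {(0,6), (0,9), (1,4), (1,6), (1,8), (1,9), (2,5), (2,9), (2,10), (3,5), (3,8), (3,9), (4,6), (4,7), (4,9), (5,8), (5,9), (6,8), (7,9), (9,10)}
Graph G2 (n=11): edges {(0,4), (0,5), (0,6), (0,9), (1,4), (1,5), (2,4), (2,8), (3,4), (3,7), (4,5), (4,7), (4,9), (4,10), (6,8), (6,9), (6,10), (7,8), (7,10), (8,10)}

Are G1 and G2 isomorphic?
Yes, isomorphic

The graphs are isomorphic.
One valid mapping φ: V(G1) → V(G2): 0→2, 1→10, 2→5, 3→9, 4→7, 5→0, 6→8, 7→3, 8→6, 9→4, 10→1

Verify φ preserves adjacency — for each edge of G1, its image is an edge of G2:
  (0,6) → (φ(0),φ(6)) = (2,8) ∈ E(G2) ✓
  (0,9) → (φ(0),φ(9)) = (2,4) ∈ E(G2) ✓
  (1,4) → (φ(1),φ(4)) = (7,10) ∈ E(G2) ✓
  (1,6) → (φ(1),φ(6)) = (8,10) ∈ E(G2) ✓
  (1,8) → (φ(1),φ(8)) = (6,10) ∈ E(G2) ✓
  (1,9) → (φ(1),φ(9)) = (4,10) ∈ E(G2) ✓
  (2,5) → (φ(2),φ(5)) = (0,5) ∈ E(G2) ✓
  (2,9) → (φ(2),φ(9)) = (4,5) ∈ E(G2) ✓
  (2,10) → (φ(2),φ(10)) = (1,5) ∈ E(G2) ✓
  (3,5) → (φ(3),φ(5)) = (0,9) ∈ E(G2) ✓
  (3,8) → (φ(3),φ(8)) = (6,9) ∈ E(G2) ✓
  (3,9) → (φ(3),φ(9)) = (4,9) ∈ E(G2) ✓
  (4,6) → (φ(4),φ(6)) = (7,8) ∈ E(G2) ✓
  (4,7) → (φ(4),φ(7)) = (3,7) ∈ E(G2) ✓
  (4,9) → (φ(4),φ(9)) = (4,7) ∈ E(G2) ✓
  (5,8) → (φ(5),φ(8)) = (0,6) ∈ E(G2) ✓
  (5,9) → (φ(5),φ(9)) = (0,4) ∈ E(G2) ✓
  (6,8) → (φ(6),φ(8)) = (6,8) ∈ E(G2) ✓
  (7,9) → (φ(7),φ(9)) = (3,4) ∈ E(G2) ✓
  (9,10) → (φ(9),φ(10)) = (1,4) ∈ E(G2) ✓
All 20 edges of G1 map to edges of G2, and |E(G1)| = |E(G2)| = 20, so φ is a bijection on edges as well as vertices. Hence G1 ≅ G2.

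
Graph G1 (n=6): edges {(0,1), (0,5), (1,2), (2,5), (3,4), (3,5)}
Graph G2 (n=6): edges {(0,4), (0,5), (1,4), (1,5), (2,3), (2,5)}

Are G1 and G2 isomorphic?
Yes, isomorphic

The graphs are isomorphic.
One valid mapping φ: V(G1) → V(G2): 0→1, 1→4, 2→0, 3→2, 4→3, 5→5

Verify φ preserves adjacency — for each edge of G1, its image is an edge of G2:
  (0,1) → (φ(0),φ(1)) = (1,4) ∈ E(G2) ✓
  (0,5) → (φ(0),φ(5)) = (1,5) ∈ E(G2) ✓
  (1,2) → (φ(1),φ(2)) = (0,4) ∈ E(G2) ✓
  (2,5) → (φ(2),φ(5)) = (0,5) ∈ E(G2) ✓
  (3,4) → (φ(3),φ(4)) = (2,3) ∈ E(G2) ✓
  (3,5) → (φ(3),φ(5)) = (2,5) ∈ E(G2) ✓
All 6 edges of G1 map to edges of G2, and |E(G1)| = |E(G2)| = 6, so φ is a bijection on edges as well as vertices. Hence G1 ≅ G2.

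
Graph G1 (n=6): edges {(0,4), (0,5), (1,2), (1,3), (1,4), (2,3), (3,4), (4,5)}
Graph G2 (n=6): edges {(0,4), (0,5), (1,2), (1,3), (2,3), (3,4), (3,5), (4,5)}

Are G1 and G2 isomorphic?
Yes, isomorphic

The graphs are isomorphic.
One valid mapping φ: V(G1) → V(G2): 0→2, 1→5, 2→0, 3→4, 4→3, 5→1

Verify φ preserves adjacency — for each edge of G1, its image is an edge of G2:
  (0,4) → (φ(0),φ(4)) = (2,3) ∈ E(G2) ✓
  (0,5) → (φ(0),φ(5)) = (1,2) ∈ E(G2) ✓
  (1,2) → (φ(1),φ(2)) = (0,5) ∈ E(G2) ✓
  (1,3) → (φ(1),φ(3)) = (4,5) ∈ E(G2) ✓
  (1,4) → (φ(1),φ(4)) = (3,5) ∈ E(G2) ✓
  (2,3) → (φ(2),φ(3)) = (0,4) ∈ E(G2) ✓
  (3,4) → (φ(3),φ(4)) = (3,4) ∈ E(G2) ✓
  (4,5) → (φ(4),φ(5)) = (1,3) ∈ E(G2) ✓
All 8 edges of G1 map to edges of G2, and |E(G1)| = |E(G2)| = 8, so φ is a bijection on edges as well as vertices. Hence G1 ≅ G2.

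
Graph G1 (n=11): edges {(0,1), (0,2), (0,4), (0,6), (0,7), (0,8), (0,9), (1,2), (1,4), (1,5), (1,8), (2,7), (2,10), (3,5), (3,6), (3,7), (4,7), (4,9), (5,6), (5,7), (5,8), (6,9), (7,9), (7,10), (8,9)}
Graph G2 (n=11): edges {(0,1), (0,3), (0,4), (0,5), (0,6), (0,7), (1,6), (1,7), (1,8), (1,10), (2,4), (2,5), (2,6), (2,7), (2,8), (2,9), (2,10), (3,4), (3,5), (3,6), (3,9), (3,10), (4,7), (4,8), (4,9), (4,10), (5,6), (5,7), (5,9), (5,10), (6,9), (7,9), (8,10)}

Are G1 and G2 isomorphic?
No, not isomorphic

The graphs are NOT isomorphic.

Counting triangles (3-cliques): G1 has 14, G2 has 30.
Triangle count is an isomorphism invariant, so differing triangle counts rule out isomorphism.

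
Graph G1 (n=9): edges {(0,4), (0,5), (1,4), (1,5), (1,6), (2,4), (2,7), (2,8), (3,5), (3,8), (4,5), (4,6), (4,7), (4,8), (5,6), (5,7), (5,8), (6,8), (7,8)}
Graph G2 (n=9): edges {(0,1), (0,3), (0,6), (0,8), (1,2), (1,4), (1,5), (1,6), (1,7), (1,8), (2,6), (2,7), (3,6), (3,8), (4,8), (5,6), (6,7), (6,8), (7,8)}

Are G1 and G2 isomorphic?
Yes, isomorphic

The graphs are isomorphic.
One valid mapping φ: V(G1) → V(G2): 0→5, 1→2, 2→3, 3→4, 4→6, 5→1, 6→7, 7→0, 8→8

Verify φ preserves adjacency — for each edge of G1, its image is an edge of G2:
  (0,4) → (φ(0),φ(4)) = (5,6) ∈ E(G2) ✓
  (0,5) → (φ(0),φ(5)) = (1,5) ∈ E(G2) ✓
  (1,4) → (φ(1),φ(4)) = (2,6) ∈ E(G2) ✓
  (1,5) → (φ(1),φ(5)) = (1,2) ∈ E(G2) ✓
  (1,6) → (φ(1),φ(6)) = (2,7) ∈ E(G2) ✓
  (2,4) → (φ(2),φ(4)) = (3,6) ∈ E(G2) ✓
  (2,7) → (φ(2),φ(7)) = (0,3) ∈ E(G2) ✓
  (2,8) → (φ(2),φ(8)) = (3,8) ∈ E(G2) ✓
  (3,5) → (φ(3),φ(5)) = (1,4) ∈ E(G2) ✓
  (3,8) → (φ(3),φ(8)) = (4,8) ∈ E(G2) ✓
  (4,5) → (φ(4),φ(5)) = (1,6) ∈ E(G2) ✓
  (4,6) → (φ(4),φ(6)) = (6,7) ∈ E(G2) ✓
  (4,7) → (φ(4),φ(7)) = (0,6) ∈ E(G2) ✓
  (4,8) → (φ(4),φ(8)) = (6,8) ∈ E(G2) ✓
  (5,6) → (φ(5),φ(6)) = (1,7) ∈ E(G2) ✓
  (5,7) → (φ(5),φ(7)) = (0,1) ∈ E(G2) ✓
  (5,8) → (φ(5),φ(8)) = (1,8) ∈ E(G2) ✓
  (6,8) → (φ(6),φ(8)) = (7,8) ∈ E(G2) ✓
  (7,8) → (φ(7),φ(8)) = (0,8) ∈ E(G2) ✓
All 19 edges of G1 map to edges of G2, and |E(G1)| = |E(G2)| = 19, so φ is a bijection on edges as well as vertices. Hence G1 ≅ G2.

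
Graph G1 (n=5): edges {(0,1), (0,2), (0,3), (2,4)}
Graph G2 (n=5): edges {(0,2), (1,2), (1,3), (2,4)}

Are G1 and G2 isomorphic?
Yes, isomorphic

The graphs are isomorphic.
One valid mapping φ: V(G1) → V(G2): 0→2, 1→0, 2→1, 3→4, 4→3

Verify φ preserves adjacency — for each edge of G1, its image is an edge of G2:
  (0,1) → (φ(0),φ(1)) = (0,2) ∈ E(G2) ✓
  (0,2) → (φ(0),φ(2)) = (1,2) ∈ E(G2) ✓
  (0,3) → (φ(0),φ(3)) = (2,4) ∈ E(G2) ✓
  (2,4) → (φ(2),φ(4)) = (1,3) ∈ E(G2) ✓
All 4 edges of G1 map to edges of G2, and |E(G1)| = |E(G2)| = 4, so φ is a bijection on edges as well as vertices. Hence G1 ≅ G2.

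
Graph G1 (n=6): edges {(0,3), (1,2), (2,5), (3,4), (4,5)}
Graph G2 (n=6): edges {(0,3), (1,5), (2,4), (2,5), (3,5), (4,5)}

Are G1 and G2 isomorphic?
No, not isomorphic

The graphs are NOT isomorphic.

Counting triangles (3-cliques): G1 has 0, G2 has 1.
Triangle count is an isomorphism invariant, so differing triangle counts rule out isomorphism.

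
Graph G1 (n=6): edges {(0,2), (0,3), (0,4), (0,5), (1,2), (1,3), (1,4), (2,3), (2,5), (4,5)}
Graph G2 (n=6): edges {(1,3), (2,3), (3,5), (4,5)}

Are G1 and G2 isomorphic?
No, not isomorphic

The graphs are NOT isomorphic.

Counting triangles (3-cliques): G1 has 4, G2 has 0.
Triangle count is an isomorphism invariant, so differing triangle counts rule out isomorphism.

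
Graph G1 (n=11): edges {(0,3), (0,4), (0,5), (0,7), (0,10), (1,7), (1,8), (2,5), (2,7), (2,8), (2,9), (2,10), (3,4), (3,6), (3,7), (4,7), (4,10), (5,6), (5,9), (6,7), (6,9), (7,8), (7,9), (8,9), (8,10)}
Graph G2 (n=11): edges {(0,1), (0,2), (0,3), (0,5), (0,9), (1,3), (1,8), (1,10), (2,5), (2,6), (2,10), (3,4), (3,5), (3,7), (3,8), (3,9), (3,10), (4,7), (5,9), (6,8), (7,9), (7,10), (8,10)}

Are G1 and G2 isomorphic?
No, not isomorphic

The graphs are NOT isomorphic.

Counting triangles (3-cliques): G1 has 15, G2 has 13.
Triangle count is an isomorphism invariant, so differing triangle counts rule out isomorphism.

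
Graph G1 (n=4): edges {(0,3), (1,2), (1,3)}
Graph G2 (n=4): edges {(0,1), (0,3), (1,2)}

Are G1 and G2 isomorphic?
Yes, isomorphic

The graphs are isomorphic.
One valid mapping φ: V(G1) → V(G2): 0→3, 1→1, 2→2, 3→0

Verify φ preserves adjacency — for each edge of G1, its image is an edge of G2:
  (0,3) → (φ(0),φ(3)) = (0,3) ∈ E(G2) ✓
  (1,2) → (φ(1),φ(2)) = (1,2) ∈ E(G2) ✓
  (1,3) → (φ(1),φ(3)) = (0,1) ∈ E(G2) ✓
All 3 edges of G1 map to edges of G2, and |E(G1)| = |E(G2)| = 3, so φ is a bijection on edges as well as vertices. Hence G1 ≅ G2.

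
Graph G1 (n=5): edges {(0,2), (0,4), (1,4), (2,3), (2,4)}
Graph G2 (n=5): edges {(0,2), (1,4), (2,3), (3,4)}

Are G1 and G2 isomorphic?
No, not isomorphic

The graphs are NOT isomorphic.

Counting triangles (3-cliques): G1 has 1, G2 has 0.
Triangle count is an isomorphism invariant, so differing triangle counts rule out isomorphism.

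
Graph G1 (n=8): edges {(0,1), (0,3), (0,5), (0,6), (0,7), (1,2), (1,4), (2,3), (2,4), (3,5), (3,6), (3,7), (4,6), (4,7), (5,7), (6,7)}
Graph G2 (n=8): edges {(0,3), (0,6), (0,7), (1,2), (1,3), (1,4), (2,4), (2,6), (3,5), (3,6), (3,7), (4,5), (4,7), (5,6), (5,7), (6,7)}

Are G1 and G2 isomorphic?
Yes, isomorphic

The graphs are isomorphic.
One valid mapping φ: V(G1) → V(G2): 0→6, 1→2, 2→1, 3→3, 4→4, 5→0, 6→5, 7→7

Verify φ preserves adjacency — for each edge of G1, its image is an edge of G2:
  (0,1) → (φ(0),φ(1)) = (2,6) ∈ E(G2) ✓
  (0,3) → (φ(0),φ(3)) = (3,6) ∈ E(G2) ✓
  (0,5) → (φ(0),φ(5)) = (0,6) ∈ E(G2) ✓
  (0,6) → (φ(0),φ(6)) = (5,6) ∈ E(G2) ✓
  (0,7) → (φ(0),φ(7)) = (6,7) ∈ E(G2) ✓
  (1,2) → (φ(1),φ(2)) = (1,2) ∈ E(G2) ✓
  (1,4) → (φ(1),φ(4)) = (2,4) ∈ E(G2) ✓
  (2,3) → (φ(2),φ(3)) = (1,3) ∈ E(G2) ✓
  (2,4) → (φ(2),φ(4)) = (1,4) ∈ E(G2) ✓
  (3,5) → (φ(3),φ(5)) = (0,3) ∈ E(G2) ✓
  (3,6) → (φ(3),φ(6)) = (3,5) ∈ E(G2) ✓
  (3,7) → (φ(3),φ(7)) = (3,7) ∈ E(G2) ✓
  (4,6) → (φ(4),φ(6)) = (4,5) ∈ E(G2) ✓
  (4,7) → (φ(4),φ(7)) = (4,7) ∈ E(G2) ✓
  (5,7) → (φ(5),φ(7)) = (0,7) ∈ E(G2) ✓
  (6,7) → (φ(6),φ(7)) = (5,7) ∈ E(G2) ✓
All 16 edges of G1 map to edges of G2, and |E(G1)| = |E(G2)| = 16, so φ is a bijection on edges as well as vertices. Hence G1 ≅ G2.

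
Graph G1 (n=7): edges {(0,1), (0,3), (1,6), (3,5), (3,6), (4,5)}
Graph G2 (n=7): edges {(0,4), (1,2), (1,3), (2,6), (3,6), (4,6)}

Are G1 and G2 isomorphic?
Yes, isomorphic

The graphs are isomorphic.
One valid mapping φ: V(G1) → V(G2): 0→2, 1→1, 2→5, 3→6, 4→0, 5→4, 6→3

Verify φ preserves adjacency — for each edge of G1, its image is an edge of G2:
  (0,1) → (φ(0),φ(1)) = (1,2) ∈ E(G2) ✓
  (0,3) → (φ(0),φ(3)) = (2,6) ∈ E(G2) ✓
  (1,6) → (φ(1),φ(6)) = (1,3) ∈ E(G2) ✓
  (3,5) → (φ(3),φ(5)) = (4,6) ∈ E(G2) ✓
  (3,6) → (φ(3),φ(6)) = (3,6) ∈ E(G2) ✓
  (4,5) → (φ(4),φ(5)) = (0,4) ∈ E(G2) ✓
All 6 edges of G1 map to edges of G2, and |E(G1)| = |E(G2)| = 6, so φ is a bijection on edges as well as vertices. Hence G1 ≅ G2.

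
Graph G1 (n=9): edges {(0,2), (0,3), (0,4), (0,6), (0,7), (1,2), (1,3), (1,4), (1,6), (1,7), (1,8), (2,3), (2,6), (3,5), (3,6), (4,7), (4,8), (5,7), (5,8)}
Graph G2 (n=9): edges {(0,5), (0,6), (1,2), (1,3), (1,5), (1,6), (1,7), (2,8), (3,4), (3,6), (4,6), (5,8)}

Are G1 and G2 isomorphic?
No, not isomorphic

The graphs are NOT isomorphic.

Degrees in G1: deg(0)=5, deg(1)=6, deg(2)=4, deg(3)=5, deg(4)=4, deg(5)=3, deg(6)=4, deg(7)=4, deg(8)=3.
Sorted degree sequence of G1: [6, 5, 5, 4, 4, 4, 4, 3, 3].
Degrees in G2: deg(0)=2, deg(1)=5, deg(2)=2, deg(3)=3, deg(4)=2, deg(5)=3, deg(6)=4, deg(7)=1, deg(8)=2.
Sorted degree sequence of G2: [5, 4, 3, 3, 2, 2, 2, 2, 1].
The (sorted) degree sequence is an isomorphism invariant, so since G1 and G2 have different degree sequences they cannot be isomorphic.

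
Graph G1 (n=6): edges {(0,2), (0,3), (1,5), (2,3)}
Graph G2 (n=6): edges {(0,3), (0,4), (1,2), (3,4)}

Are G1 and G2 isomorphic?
Yes, isomorphic

The graphs are isomorphic.
One valid mapping φ: V(G1) → V(G2): 0→3, 1→2, 2→0, 3→4, 4→5, 5→1

Verify φ preserves adjacency — for each edge of G1, its image is an edge of G2:
  (0,2) → (φ(0),φ(2)) = (0,3) ∈ E(G2) ✓
  (0,3) → (φ(0),φ(3)) = (3,4) ∈ E(G2) ✓
  (1,5) → (φ(1),φ(5)) = (1,2) ∈ E(G2) ✓
  (2,3) → (φ(2),φ(3)) = (0,4) ∈ E(G2) ✓
All 4 edges of G1 map to edges of G2, and |E(G1)| = |E(G2)| = 4, so φ is a bijection on edges as well as vertices. Hence G1 ≅ G2.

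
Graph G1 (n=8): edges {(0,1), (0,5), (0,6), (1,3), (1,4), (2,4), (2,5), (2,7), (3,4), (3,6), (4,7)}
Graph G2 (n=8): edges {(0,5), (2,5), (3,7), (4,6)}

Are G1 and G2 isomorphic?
No, not isomorphic

The graphs are NOT isomorphic.

Connected components of G1: 1 component(s) with vertex sets [[0, 1, 2, 3, 4, 5, 6, 7]], sizes [8].
Connected components of G2: 4 component(s) with vertex sets [[1], [3, 7], [4, 6], [0, 2, 5]], sizes [1, 2, 2, 3].
The number of connected components (and the multiset of component sizes) is an isomorphism invariant — an isomorphism maps each component of G1 bijectively onto a component of G2. Since G1 has 1 component(s) and G2 has 4, they cannot be isomorphic.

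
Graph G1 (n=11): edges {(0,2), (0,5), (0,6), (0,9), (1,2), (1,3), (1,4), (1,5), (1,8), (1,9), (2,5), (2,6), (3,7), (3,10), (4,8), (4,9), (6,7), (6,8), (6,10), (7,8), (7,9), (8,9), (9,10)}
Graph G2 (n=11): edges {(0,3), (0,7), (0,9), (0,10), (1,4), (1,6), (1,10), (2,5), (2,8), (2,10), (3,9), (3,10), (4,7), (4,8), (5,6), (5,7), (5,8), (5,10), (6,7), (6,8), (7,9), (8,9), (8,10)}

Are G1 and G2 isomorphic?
Yes, isomorphic

The graphs are isomorphic.
One valid mapping φ: V(G1) → V(G2): 0→9, 1→10, 2→0, 3→1, 4→2, 5→3, 6→7, 7→6, 8→5, 9→8, 10→4

Verify φ preserves adjacency — for each edge of G1, its image is an edge of G2:
  (0,2) → (φ(0),φ(2)) = (0,9) ∈ E(G2) ✓
  (0,5) → (φ(0),φ(5)) = (3,9) ∈ E(G2) ✓
  (0,6) → (φ(0),φ(6)) = (7,9) ∈ E(G2) ✓
  (0,9) → (φ(0),φ(9)) = (8,9) ∈ E(G2) ✓
  (1,2) → (φ(1),φ(2)) = (0,10) ∈ E(G2) ✓
  (1,3) → (φ(1),φ(3)) = (1,10) ∈ E(G2) ✓
  (1,4) → (φ(1),φ(4)) = (2,10) ∈ E(G2) ✓
  (1,5) → (φ(1),φ(5)) = (3,10) ∈ E(G2) ✓
  (1,8) → (φ(1),φ(8)) = (5,10) ∈ E(G2) ✓
  (1,9) → (φ(1),φ(9)) = (8,10) ∈ E(G2) ✓
  (2,5) → (φ(2),φ(5)) = (0,3) ∈ E(G2) ✓
  (2,6) → (φ(2),φ(6)) = (0,7) ∈ E(G2) ✓
  (3,7) → (φ(3),φ(7)) = (1,6) ∈ E(G2) ✓
  (3,10) → (φ(3),φ(10)) = (1,4) ∈ E(G2) ✓
  (4,8) → (φ(4),φ(8)) = (2,5) ∈ E(G2) ✓
  (4,9) → (φ(4),φ(9)) = (2,8) ∈ E(G2) ✓
  (6,7) → (φ(6),φ(7)) = (6,7) ∈ E(G2) ✓
  (6,8) → (φ(6),φ(8)) = (5,7) ∈ E(G2) ✓
  (6,10) → (φ(6),φ(10)) = (4,7) ∈ E(G2) ✓
  (7,8) → (φ(7),φ(8)) = (5,6) ∈ E(G2) ✓
  (7,9) → (φ(7),φ(9)) = (6,8) ∈ E(G2) ✓
  (8,9) → (φ(8),φ(9)) = (5,8) ∈ E(G2) ✓
  (9,10) → (φ(9),φ(10)) = (4,8) ∈ E(G2) ✓
All 23 edges of G1 map to edges of G2, and |E(G1)| = |E(G2)| = 23, so φ is a bijection on edges as well as vertices. Hence G1 ≅ G2.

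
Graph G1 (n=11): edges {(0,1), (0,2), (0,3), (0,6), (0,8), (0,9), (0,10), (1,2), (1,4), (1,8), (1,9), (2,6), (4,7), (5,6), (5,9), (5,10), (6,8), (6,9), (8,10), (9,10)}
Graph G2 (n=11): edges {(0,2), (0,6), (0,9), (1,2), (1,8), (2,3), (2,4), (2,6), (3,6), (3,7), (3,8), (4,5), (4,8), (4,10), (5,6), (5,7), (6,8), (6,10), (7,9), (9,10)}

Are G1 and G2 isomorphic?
No, not isomorphic

The graphs are NOT isomorphic.

Counting triangles (3-cliques): G1 has 10, G2 has 3.
Triangle count is an isomorphism invariant, so differing triangle counts rule out isomorphism.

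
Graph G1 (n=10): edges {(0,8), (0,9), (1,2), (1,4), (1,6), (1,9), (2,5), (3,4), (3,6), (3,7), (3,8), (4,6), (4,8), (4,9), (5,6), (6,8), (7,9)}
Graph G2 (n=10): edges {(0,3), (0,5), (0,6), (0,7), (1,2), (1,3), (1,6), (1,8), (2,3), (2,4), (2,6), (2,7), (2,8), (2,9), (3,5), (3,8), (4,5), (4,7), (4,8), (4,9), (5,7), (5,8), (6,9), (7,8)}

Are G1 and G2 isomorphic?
No, not isomorphic

The graphs are NOT isomorphic.

Counting triangles (3-cliques): G1 has 6, G2 has 17.
Triangle count is an isomorphism invariant, so differing triangle counts rule out isomorphism.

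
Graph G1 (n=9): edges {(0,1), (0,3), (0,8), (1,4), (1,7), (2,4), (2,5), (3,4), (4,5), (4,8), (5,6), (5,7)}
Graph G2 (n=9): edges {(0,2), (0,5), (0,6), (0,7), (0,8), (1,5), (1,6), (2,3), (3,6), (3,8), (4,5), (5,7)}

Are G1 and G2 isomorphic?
Yes, isomorphic

The graphs are isomorphic.
One valid mapping φ: V(G1) → V(G2): 0→3, 1→6, 2→7, 3→8, 4→0, 5→5, 6→4, 7→1, 8→2

Verify φ preserves adjacency — for each edge of G1, its image is an edge of G2:
  (0,1) → (φ(0),φ(1)) = (3,6) ∈ E(G2) ✓
  (0,3) → (φ(0),φ(3)) = (3,8) ∈ E(G2) ✓
  (0,8) → (φ(0),φ(8)) = (2,3) ∈ E(G2) ✓
  (1,4) → (φ(1),φ(4)) = (0,6) ∈ E(G2) ✓
  (1,7) → (φ(1),φ(7)) = (1,6) ∈ E(G2) ✓
  (2,4) → (φ(2),φ(4)) = (0,7) ∈ E(G2) ✓
  (2,5) → (φ(2),φ(5)) = (5,7) ∈ E(G2) ✓
  (3,4) → (φ(3),φ(4)) = (0,8) ∈ E(G2) ✓
  (4,5) → (φ(4),φ(5)) = (0,5) ∈ E(G2) ✓
  (4,8) → (φ(4),φ(8)) = (0,2) ∈ E(G2) ✓
  (5,6) → (φ(5),φ(6)) = (4,5) ∈ E(G2) ✓
  (5,7) → (φ(5),φ(7)) = (1,5) ∈ E(G2) ✓
All 12 edges of G1 map to edges of G2, and |E(G1)| = |E(G2)| = 12, so φ is a bijection on edges as well as vertices. Hence G1 ≅ G2.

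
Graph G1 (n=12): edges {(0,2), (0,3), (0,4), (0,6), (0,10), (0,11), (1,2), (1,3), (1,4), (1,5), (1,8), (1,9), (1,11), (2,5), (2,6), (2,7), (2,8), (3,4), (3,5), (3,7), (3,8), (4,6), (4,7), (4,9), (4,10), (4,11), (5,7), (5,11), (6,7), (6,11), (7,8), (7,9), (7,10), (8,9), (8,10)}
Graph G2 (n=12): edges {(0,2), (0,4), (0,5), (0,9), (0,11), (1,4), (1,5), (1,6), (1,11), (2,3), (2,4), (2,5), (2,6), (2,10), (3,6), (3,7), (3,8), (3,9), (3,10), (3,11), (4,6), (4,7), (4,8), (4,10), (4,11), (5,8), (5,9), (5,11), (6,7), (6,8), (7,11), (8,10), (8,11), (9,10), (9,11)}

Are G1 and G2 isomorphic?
Yes, isomorphic

The graphs are isomorphic.
One valid mapping φ: V(G1) → V(G2): 0→5, 1→3, 2→2, 3→8, 4→11, 5→10, 6→0, 7→4, 8→6, 9→7, 10→1, 11→9

Verify φ preserves adjacency — for each edge of G1, its image is an edge of G2:
  (0,2) → (φ(0),φ(2)) = (2,5) ∈ E(G2) ✓
  (0,3) → (φ(0),φ(3)) = (5,8) ∈ E(G2) ✓
  (0,4) → (φ(0),φ(4)) = (5,11) ∈ E(G2) ✓
  (0,6) → (φ(0),φ(6)) = (0,5) ∈ E(G2) ✓
  (0,10) → (φ(0),φ(10)) = (1,5) ∈ E(G2) ✓
  (0,11) → (φ(0),φ(11)) = (5,9) ∈ E(G2) ✓
  (1,2) → (φ(1),φ(2)) = (2,3) ∈ E(G2) ✓
  (1,3) → (φ(1),φ(3)) = (3,8) ∈ E(G2) ✓
  (1,4) → (φ(1),φ(4)) = (3,11) ∈ E(G2) ✓
  (1,5) → (φ(1),φ(5)) = (3,10) ∈ E(G2) ✓
  (1,8) → (φ(1),φ(8)) = (3,6) ∈ E(G2) ✓
  (1,9) → (φ(1),φ(9)) = (3,7) ∈ E(G2) ✓
  (1,11) → (φ(1),φ(11)) = (3,9) ∈ E(G2) ✓
  (2,5) → (φ(2),φ(5)) = (2,10) ∈ E(G2) ✓
  (2,6) → (φ(2),φ(6)) = (0,2) ∈ E(G2) ✓
  (2,7) → (φ(2),φ(7)) = (2,4) ∈ E(G2) ✓
  (2,8) → (φ(2),φ(8)) = (2,6) ∈ E(G2) ✓
  (3,4) → (φ(3),φ(4)) = (8,11) ∈ E(G2) ✓
  (3,5) → (φ(3),φ(5)) = (8,10) ∈ E(G2) ✓
  (3,7) → (φ(3),φ(7)) = (4,8) ∈ E(G2) ✓
  (3,8) → (φ(3),φ(8)) = (6,8) ∈ E(G2) ✓
  (4,6) → (φ(4),φ(6)) = (0,11) ∈ E(G2) ✓
  (4,7) → (φ(4),φ(7)) = (4,11) ∈ E(G2) ✓
  (4,9) → (φ(4),φ(9)) = (7,11) ∈ E(G2) ✓
  (4,10) → (φ(4),φ(10)) = (1,11) ∈ E(G2) ✓
  (4,11) → (φ(4),φ(11)) = (9,11) ∈ E(G2) ✓
  (5,7) → (φ(5),φ(7)) = (4,10) ∈ E(G2) ✓
  (5,11) → (φ(5),φ(11)) = (9,10) ∈ E(G2) ✓
  (6,7) → (φ(6),φ(7)) = (0,4) ∈ E(G2) ✓
  (6,11) → (φ(6),φ(11)) = (0,9) ∈ E(G2) ✓
  (7,8) → (φ(7),φ(8)) = (4,6) ∈ E(G2) ✓
  (7,9) → (φ(7),φ(9)) = (4,7) ∈ E(G2) ✓
  (7,10) → (φ(7),φ(10)) = (1,4) ∈ E(G2) ✓
  (8,9) → (φ(8),φ(9)) = (6,7) ∈ E(G2) ✓
  (8,10) → (φ(8),φ(10)) = (1,6) ∈ E(G2) ✓
All 35 edges of G1 map to edges of G2, and |E(G1)| = |E(G2)| = 35, so φ is a bijection on edges as well as vertices. Hence G1 ≅ G2.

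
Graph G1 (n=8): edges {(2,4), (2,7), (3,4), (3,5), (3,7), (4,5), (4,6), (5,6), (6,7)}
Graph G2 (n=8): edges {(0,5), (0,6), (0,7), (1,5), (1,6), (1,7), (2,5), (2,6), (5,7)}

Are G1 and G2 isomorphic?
Yes, isomorphic

The graphs are isomorphic.
One valid mapping φ: V(G1) → V(G2): 0→3, 1→4, 2→2, 3→0, 4→5, 5→7, 6→1, 7→6

Verify φ preserves adjacency — for each edge of G1, its image is an edge of G2:
  (2,4) → (φ(2),φ(4)) = (2,5) ∈ E(G2) ✓
  (2,7) → (φ(2),φ(7)) = (2,6) ∈ E(G2) ✓
  (3,4) → (φ(3),φ(4)) = (0,5) ∈ E(G2) ✓
  (3,5) → (φ(3),φ(5)) = (0,7) ∈ E(G2) ✓
  (3,7) → (φ(3),φ(7)) = (0,6) ∈ E(G2) ✓
  (4,5) → (φ(4),φ(5)) = (5,7) ∈ E(G2) ✓
  (4,6) → (φ(4),φ(6)) = (1,5) ∈ E(G2) ✓
  (5,6) → (φ(5),φ(6)) = (1,7) ∈ E(G2) ✓
  (6,7) → (φ(6),φ(7)) = (1,6) ∈ E(G2) ✓
All 9 edges of G1 map to edges of G2, and |E(G1)| = |E(G2)| = 9, so φ is a bijection on edges as well as vertices. Hence G1 ≅ G2.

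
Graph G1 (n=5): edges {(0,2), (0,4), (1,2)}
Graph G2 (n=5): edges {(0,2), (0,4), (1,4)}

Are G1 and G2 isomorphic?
Yes, isomorphic

The graphs are isomorphic.
One valid mapping φ: V(G1) → V(G2): 0→0, 1→1, 2→4, 3→3, 4→2

Verify φ preserves adjacency — for each edge of G1, its image is an edge of G2:
  (0,2) → (φ(0),φ(2)) = (0,4) ∈ E(G2) ✓
  (0,4) → (φ(0),φ(4)) = (0,2) ∈ E(G2) ✓
  (1,2) → (φ(1),φ(2)) = (1,4) ∈ E(G2) ✓
All 3 edges of G1 map to edges of G2, and |E(G1)| = |E(G2)| = 3, so φ is a bijection on edges as well as vertices. Hence G1 ≅ G2.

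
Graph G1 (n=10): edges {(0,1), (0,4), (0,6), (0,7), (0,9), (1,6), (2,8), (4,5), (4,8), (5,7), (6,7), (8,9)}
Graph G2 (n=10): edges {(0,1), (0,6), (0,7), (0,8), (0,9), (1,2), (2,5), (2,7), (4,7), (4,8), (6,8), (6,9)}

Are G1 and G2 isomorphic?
Yes, isomorphic

The graphs are isomorphic.
One valid mapping φ: V(G1) → V(G2): 0→0, 1→9, 2→5, 3→3, 4→7, 5→4, 6→6, 7→8, 8→2, 9→1

Verify φ preserves adjacency — for each edge of G1, its image is an edge of G2:
  (0,1) → (φ(0),φ(1)) = (0,9) ∈ E(G2) ✓
  (0,4) → (φ(0),φ(4)) = (0,7) ∈ E(G2) ✓
  (0,6) → (φ(0),φ(6)) = (0,6) ∈ E(G2) ✓
  (0,7) → (φ(0),φ(7)) = (0,8) ∈ E(G2) ✓
  (0,9) → (φ(0),φ(9)) = (0,1) ∈ E(G2) ✓
  (1,6) → (φ(1),φ(6)) = (6,9) ∈ E(G2) ✓
  (2,8) → (φ(2),φ(8)) = (2,5) ∈ E(G2) ✓
  (4,5) → (φ(4),φ(5)) = (4,7) ∈ E(G2) ✓
  (4,8) → (φ(4),φ(8)) = (2,7) ∈ E(G2) ✓
  (5,7) → (φ(5),φ(7)) = (4,8) ∈ E(G2) ✓
  (6,7) → (φ(6),φ(7)) = (6,8) ∈ E(G2) ✓
  (8,9) → (φ(8),φ(9)) = (1,2) ∈ E(G2) ✓
All 12 edges of G1 map to edges of G2, and |E(G1)| = |E(G2)| = 12, so φ is a bijection on edges as well as vertices. Hence G1 ≅ G2.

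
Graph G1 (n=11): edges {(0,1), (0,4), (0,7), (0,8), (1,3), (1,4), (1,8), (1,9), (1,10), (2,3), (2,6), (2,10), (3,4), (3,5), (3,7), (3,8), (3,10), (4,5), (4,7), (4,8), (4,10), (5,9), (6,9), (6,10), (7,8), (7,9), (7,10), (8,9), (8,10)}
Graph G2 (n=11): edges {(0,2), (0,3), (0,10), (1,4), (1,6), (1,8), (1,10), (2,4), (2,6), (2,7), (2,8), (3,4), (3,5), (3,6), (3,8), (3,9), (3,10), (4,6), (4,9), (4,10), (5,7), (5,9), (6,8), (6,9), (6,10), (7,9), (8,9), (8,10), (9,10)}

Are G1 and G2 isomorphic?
Yes, isomorphic

The graphs are isomorphic.
One valid mapping φ: V(G1) → V(G2): 0→1, 1→8, 2→5, 3→3, 4→10, 5→0, 6→7, 7→4, 8→6, 9→2, 10→9

Verify φ preserves adjacency — for each edge of G1, its image is an edge of G2:
  (0,1) → (φ(0),φ(1)) = (1,8) ∈ E(G2) ✓
  (0,4) → (φ(0),φ(4)) = (1,10) ∈ E(G2) ✓
  (0,7) → (φ(0),φ(7)) = (1,4) ∈ E(G2) ✓
  (0,8) → (φ(0),φ(8)) = (1,6) ∈ E(G2) ✓
  (1,3) → (φ(1),φ(3)) = (3,8) ∈ E(G2) ✓
  (1,4) → (φ(1),φ(4)) = (8,10) ∈ E(G2) ✓
  (1,8) → (φ(1),φ(8)) = (6,8) ∈ E(G2) ✓
  (1,9) → (φ(1),φ(9)) = (2,8) ∈ E(G2) ✓
  (1,10) → (φ(1),φ(10)) = (8,9) ∈ E(G2) ✓
  (2,3) → (φ(2),φ(3)) = (3,5) ∈ E(G2) ✓
  (2,6) → (φ(2),φ(6)) = (5,7) ∈ E(G2) ✓
  (2,10) → (φ(2),φ(10)) = (5,9) ∈ E(G2) ✓
  (3,4) → (φ(3),φ(4)) = (3,10) ∈ E(G2) ✓
  (3,5) → (φ(3),φ(5)) = (0,3) ∈ E(G2) ✓
  (3,7) → (φ(3),φ(7)) = (3,4) ∈ E(G2) ✓
  (3,8) → (φ(3),φ(8)) = (3,6) ∈ E(G2) ✓
  (3,10) → (φ(3),φ(10)) = (3,9) ∈ E(G2) ✓
  (4,5) → (φ(4),φ(5)) = (0,10) ∈ E(G2) ✓
  (4,7) → (φ(4),φ(7)) = (4,10) ∈ E(G2) ✓
  (4,8) → (φ(4),φ(8)) = (6,10) ∈ E(G2) ✓
  (4,10) → (φ(4),φ(10)) = (9,10) ∈ E(G2) ✓
  (5,9) → (φ(5),φ(9)) = (0,2) ∈ E(G2) ✓
  (6,9) → (φ(6),φ(9)) = (2,7) ∈ E(G2) ✓
  (6,10) → (φ(6),φ(10)) = (7,9) ∈ E(G2) ✓
  (7,8) → (φ(7),φ(8)) = (4,6) ∈ E(G2) ✓
  (7,9) → (φ(7),φ(9)) = (2,4) ∈ E(G2) ✓
  (7,10) → (φ(7),φ(10)) = (4,9) ∈ E(G2) ✓
  (8,9) → (φ(8),φ(9)) = (2,6) ∈ E(G2) ✓
  (8,10) → (φ(8),φ(10)) = (6,9) ∈ E(G2) ✓
All 29 edges of G1 map to edges of G2, and |E(G1)| = |E(G2)| = 29, so φ is a bijection on edges as well as vertices. Hence G1 ≅ G2.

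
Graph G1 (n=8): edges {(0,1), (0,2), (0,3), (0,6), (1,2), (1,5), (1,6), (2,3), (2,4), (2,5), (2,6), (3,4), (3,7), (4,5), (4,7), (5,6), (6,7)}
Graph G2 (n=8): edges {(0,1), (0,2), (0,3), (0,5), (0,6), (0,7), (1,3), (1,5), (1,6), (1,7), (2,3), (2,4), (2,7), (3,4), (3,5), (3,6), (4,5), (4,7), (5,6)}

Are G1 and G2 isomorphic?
No, not isomorphic

The graphs are NOT isomorphic.

Counting triangles (3-cliques): G1 has 11, G2 has 16.
Triangle count is an isomorphism invariant, so differing triangle counts rule out isomorphism.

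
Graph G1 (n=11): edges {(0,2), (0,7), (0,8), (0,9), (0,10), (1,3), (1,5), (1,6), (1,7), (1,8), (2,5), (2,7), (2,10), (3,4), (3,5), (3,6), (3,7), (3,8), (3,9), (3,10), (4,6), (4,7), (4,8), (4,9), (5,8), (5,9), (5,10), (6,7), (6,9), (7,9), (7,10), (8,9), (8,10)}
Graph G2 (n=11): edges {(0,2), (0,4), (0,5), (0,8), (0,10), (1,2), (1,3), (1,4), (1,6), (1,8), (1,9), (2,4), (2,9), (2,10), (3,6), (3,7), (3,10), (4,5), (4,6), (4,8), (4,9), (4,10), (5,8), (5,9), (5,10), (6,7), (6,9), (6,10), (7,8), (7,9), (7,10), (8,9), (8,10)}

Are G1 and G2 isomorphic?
Yes, isomorphic

The graphs are isomorphic.
One valid mapping φ: V(G1) → V(G2): 0→7, 1→2, 2→3, 3→4, 4→5, 5→1, 6→0, 7→10, 8→9, 9→8, 10→6

Verify φ preserves adjacency — for each edge of G1, its image is an edge of G2:
  (0,2) → (φ(0),φ(2)) = (3,7) ∈ E(G2) ✓
  (0,7) → (φ(0),φ(7)) = (7,10) ∈ E(G2) ✓
  (0,8) → (φ(0),φ(8)) = (7,9) ∈ E(G2) ✓
  (0,9) → (φ(0),φ(9)) = (7,8) ∈ E(G2) ✓
  (0,10) → (φ(0),φ(10)) = (6,7) ∈ E(G2) ✓
  (1,3) → (φ(1),φ(3)) = (2,4) ∈ E(G2) ✓
  (1,5) → (φ(1),φ(5)) = (1,2) ∈ E(G2) ✓
  (1,6) → (φ(1),φ(6)) = (0,2) ∈ E(G2) ✓
  (1,7) → (φ(1),φ(7)) = (2,10) ∈ E(G2) ✓
  (1,8) → (φ(1),φ(8)) = (2,9) ∈ E(G2) ✓
  (2,5) → (φ(2),φ(5)) = (1,3) ∈ E(G2) ✓
  (2,7) → (φ(2),φ(7)) = (3,10) ∈ E(G2) ✓
  (2,10) → (φ(2),φ(10)) = (3,6) ∈ E(G2) ✓
  (3,4) → (φ(3),φ(4)) = (4,5) ∈ E(G2) ✓
  (3,5) → (φ(3),φ(5)) = (1,4) ∈ E(G2) ✓
  (3,6) → (φ(3),φ(6)) = (0,4) ∈ E(G2) ✓
  (3,7) → (φ(3),φ(7)) = (4,10) ∈ E(G2) ✓
  (3,8) → (φ(3),φ(8)) = (4,9) ∈ E(G2) ✓
  (3,9) → (φ(3),φ(9)) = (4,8) ∈ E(G2) ✓
  (3,10) → (φ(3),φ(10)) = (4,6) ∈ E(G2) ✓
  (4,6) → (φ(4),φ(6)) = (0,5) ∈ E(G2) ✓
  (4,7) → (φ(4),φ(7)) = (5,10) ∈ E(G2) ✓
  (4,8) → (φ(4),φ(8)) = (5,9) ∈ E(G2) ✓
  (4,9) → (φ(4),φ(9)) = (5,8) ∈ E(G2) ✓
  (5,8) → (φ(5),φ(8)) = (1,9) ∈ E(G2) ✓
  (5,9) → (φ(5),φ(9)) = (1,8) ∈ E(G2) ✓
  (5,10) → (φ(5),φ(10)) = (1,6) ∈ E(G2) ✓
  (6,7) → (φ(6),φ(7)) = (0,10) ∈ E(G2) ✓
  (6,9) → (φ(6),φ(9)) = (0,8) ∈ E(G2) ✓
  (7,9) → (φ(7),φ(9)) = (8,10) ∈ E(G2) ✓
  (7,10) → (φ(7),φ(10)) = (6,10) ∈ E(G2) ✓
  (8,9) → (φ(8),φ(9)) = (8,9) ∈ E(G2) ✓
  (8,10) → (φ(8),φ(10)) = (6,9) ∈ E(G2) ✓
All 33 edges of G1 map to edges of G2, and |E(G1)| = |E(G2)| = 33, so φ is a bijection on edges as well as vertices. Hence G1 ≅ G2.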